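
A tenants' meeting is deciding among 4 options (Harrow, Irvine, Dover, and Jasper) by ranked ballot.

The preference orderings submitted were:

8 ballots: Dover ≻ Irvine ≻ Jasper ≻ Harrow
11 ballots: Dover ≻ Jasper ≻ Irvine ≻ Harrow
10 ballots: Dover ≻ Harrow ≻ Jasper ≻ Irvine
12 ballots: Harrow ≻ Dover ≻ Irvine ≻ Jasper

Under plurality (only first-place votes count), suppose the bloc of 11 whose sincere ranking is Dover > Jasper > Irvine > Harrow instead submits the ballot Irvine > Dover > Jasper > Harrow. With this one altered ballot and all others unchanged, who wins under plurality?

Dover

First-place totals with the altered ballot: Harrow 12, Irvine 11, Dover 18, Jasper 0.
The winner is unchanged: still Dover.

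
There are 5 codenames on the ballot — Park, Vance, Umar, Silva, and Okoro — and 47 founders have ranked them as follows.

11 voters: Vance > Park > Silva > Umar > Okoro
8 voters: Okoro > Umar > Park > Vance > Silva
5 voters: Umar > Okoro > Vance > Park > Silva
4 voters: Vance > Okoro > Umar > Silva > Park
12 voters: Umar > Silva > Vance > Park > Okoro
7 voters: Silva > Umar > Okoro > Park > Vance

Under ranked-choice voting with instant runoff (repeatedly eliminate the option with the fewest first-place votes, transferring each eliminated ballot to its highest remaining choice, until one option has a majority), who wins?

Round 1: Umar 17, Vance 15, Okoro 8, Silva 7, Park 0. Park has the fewest and is eliminated.
Round 2: Umar 17, Vance 15, Okoro 8, Silva 7. Silva has the fewest and is eliminated.
Round 3: Umar 24, Vance 15, Okoro 8. Umar has a majority.

Umar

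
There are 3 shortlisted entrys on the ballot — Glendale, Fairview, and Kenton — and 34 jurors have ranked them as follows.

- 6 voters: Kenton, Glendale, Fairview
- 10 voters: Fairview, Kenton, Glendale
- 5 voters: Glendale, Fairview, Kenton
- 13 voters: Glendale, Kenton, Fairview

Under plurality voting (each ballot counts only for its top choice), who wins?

Glendale

First-place vote totals:
  Glendale: 18
  Fairview: 10
  Kenton: 6
Glendale has the most first-place votes.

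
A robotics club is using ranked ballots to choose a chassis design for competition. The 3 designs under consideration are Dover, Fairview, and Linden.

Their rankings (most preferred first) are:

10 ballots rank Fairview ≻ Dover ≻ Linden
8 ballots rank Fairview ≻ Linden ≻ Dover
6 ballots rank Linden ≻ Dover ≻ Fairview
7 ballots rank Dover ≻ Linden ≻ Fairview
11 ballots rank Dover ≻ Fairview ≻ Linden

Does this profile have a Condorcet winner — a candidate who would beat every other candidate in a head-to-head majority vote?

Yes

Head-to-head results (42 voters total):
Dover vs Fairview: Dover wins 24–18.
Dover vs Linden: Dover wins 28–14.
Fairview vs Linden: Fairview wins 29–13.
Dover beats each rival — Fairview (24–18), Linden (28–14) — so Dover is the Condorcet winner.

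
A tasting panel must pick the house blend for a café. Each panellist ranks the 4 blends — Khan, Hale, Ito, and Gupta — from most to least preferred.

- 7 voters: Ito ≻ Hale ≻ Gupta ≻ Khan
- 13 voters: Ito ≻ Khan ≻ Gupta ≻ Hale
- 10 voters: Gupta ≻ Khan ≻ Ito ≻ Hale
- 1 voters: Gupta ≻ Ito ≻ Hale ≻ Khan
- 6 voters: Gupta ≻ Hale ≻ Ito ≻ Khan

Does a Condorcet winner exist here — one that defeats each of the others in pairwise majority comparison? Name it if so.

Ito

Head-to-head results (37 voters total):
Khan vs Hale: Khan wins 23–14.
Khan vs Ito: Ito wins 27–10.
Khan vs Gupta: Gupta wins 24–13.
Hale vs Ito: Ito wins 31–6.
Hale vs Gupta: Gupta wins 30–7.
Ito vs Gupta: Ito wins 20–17.
Ito beats each rival — Khan (27–10), Hale (31–6), Gupta (20–17) — so Ito is the Condorcet winner.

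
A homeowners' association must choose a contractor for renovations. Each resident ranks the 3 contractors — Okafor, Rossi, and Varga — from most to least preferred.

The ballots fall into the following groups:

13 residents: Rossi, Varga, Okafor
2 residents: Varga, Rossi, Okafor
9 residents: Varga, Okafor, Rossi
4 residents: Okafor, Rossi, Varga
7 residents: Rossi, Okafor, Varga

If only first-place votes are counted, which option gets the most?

Rossi

First-place vote totals:
  Okafor: 4
  Rossi: 20
  Varga: 11
Rossi has the most first-place votes.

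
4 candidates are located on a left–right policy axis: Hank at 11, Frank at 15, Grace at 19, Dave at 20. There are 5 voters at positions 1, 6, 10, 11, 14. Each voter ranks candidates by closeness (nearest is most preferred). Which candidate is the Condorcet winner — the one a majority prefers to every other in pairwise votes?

With single-peaked preferences on a line, the Condorcet winner is the candidate closest to the median voter.
The median voter (position 10) is closest to Hank at 11.
Check: Hank vs Frank — voters closer to Hank: 4 of 5.

Hank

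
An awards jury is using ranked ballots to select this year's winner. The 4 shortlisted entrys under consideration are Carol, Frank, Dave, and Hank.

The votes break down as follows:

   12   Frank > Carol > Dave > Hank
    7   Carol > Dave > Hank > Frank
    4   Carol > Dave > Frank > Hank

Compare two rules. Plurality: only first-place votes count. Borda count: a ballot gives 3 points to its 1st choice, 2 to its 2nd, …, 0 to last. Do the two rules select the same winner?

No

Plurality first-place counts: Carol 11, Frank 12, Dave 0, Hank 0 → Frank.
Borda totals: Carol 57, Frank 40, Dave 34, Hank 7 → Carol.
The two rules disagree: plurality picks Frank, Borda picks Carol.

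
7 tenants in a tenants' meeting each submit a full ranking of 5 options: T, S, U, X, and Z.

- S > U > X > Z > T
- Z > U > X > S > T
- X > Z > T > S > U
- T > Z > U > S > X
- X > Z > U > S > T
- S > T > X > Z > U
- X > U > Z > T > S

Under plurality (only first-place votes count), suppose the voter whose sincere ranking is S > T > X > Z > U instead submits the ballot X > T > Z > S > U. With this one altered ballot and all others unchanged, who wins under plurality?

First-place totals with the altered ballot: T 1, S 1, U 0, X 4, Z 1.
The winner is unchanged: still X.

X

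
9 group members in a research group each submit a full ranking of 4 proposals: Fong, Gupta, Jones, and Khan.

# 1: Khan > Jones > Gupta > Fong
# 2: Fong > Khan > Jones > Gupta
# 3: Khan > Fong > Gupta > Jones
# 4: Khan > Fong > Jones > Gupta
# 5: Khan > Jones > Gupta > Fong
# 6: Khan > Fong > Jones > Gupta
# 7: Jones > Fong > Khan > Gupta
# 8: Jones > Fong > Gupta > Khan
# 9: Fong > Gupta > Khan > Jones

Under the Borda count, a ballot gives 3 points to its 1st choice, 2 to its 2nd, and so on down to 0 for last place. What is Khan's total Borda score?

Borda scores:
  Fong: 0 + 3 + 2 + 2 + 0 + 2 + 2 + 2 + 3 = 16
  Gupta: 1 + 0 + 1 + 0 + 1 + 0 + 0 + 1 + 2 = 6
  Jones: 2 + 1 + 0 + 1 + 2 + 1 + 3 + 3 + 0 = 13
  Khan: 3 + 2 + 3 + 3 + 3 + 3 + 1 + 0 + 1 = 19

19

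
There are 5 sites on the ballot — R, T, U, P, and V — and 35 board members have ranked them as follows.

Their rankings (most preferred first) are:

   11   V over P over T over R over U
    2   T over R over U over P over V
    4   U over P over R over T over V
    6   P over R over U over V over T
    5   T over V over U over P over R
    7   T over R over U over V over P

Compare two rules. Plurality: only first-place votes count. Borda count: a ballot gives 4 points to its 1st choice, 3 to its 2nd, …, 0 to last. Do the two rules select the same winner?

Plurality first-place counts: R 0, T 14, U 4, P 6, V 11 → T.
Borda totals: R 64, T 82, U 56, P 76, V 72 → T.
The two rules agree on T.

Yes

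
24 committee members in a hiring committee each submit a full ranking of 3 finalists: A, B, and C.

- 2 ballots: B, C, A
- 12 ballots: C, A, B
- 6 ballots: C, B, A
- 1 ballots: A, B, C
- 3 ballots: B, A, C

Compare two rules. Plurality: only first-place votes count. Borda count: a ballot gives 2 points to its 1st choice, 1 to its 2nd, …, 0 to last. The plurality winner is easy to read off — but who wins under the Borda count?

Plurality first-place counts: A 1, B 5, C 18 → C.
Borda totals: A 17, B 17, C 38 → C.

C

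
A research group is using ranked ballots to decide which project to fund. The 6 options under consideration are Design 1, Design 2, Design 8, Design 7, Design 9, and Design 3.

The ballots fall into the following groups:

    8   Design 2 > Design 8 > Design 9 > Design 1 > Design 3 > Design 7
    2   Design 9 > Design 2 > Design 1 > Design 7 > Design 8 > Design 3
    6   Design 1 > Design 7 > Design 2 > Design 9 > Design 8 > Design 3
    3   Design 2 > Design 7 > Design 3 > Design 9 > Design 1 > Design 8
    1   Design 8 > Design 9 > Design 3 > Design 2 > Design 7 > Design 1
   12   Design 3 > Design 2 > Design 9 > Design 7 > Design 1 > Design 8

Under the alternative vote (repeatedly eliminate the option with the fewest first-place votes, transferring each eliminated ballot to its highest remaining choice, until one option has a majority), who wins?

Design 2

Round 1: Design 3 12, Design 2 11, Design 1 6, Design 9 2, Design 8 1, Design 7 0. Design 7 has the fewest and is eliminated.
Round 2: Design 3 12, Design 2 11, Design 1 6, Design 9 2, Design 8 1. Design 8 has the fewest and is eliminated.
Round 3: Design 3 12, Design 2 11, Design 1 6, Design 9 3. Design 9 has the fewest and is eliminated.
Round 4: Design 2 13, Design 3 13, Design 1 6. Design 1 has the fewest and is eliminated.
Round 5: Design 2 19, Design 3 13. Design 2 has a majority.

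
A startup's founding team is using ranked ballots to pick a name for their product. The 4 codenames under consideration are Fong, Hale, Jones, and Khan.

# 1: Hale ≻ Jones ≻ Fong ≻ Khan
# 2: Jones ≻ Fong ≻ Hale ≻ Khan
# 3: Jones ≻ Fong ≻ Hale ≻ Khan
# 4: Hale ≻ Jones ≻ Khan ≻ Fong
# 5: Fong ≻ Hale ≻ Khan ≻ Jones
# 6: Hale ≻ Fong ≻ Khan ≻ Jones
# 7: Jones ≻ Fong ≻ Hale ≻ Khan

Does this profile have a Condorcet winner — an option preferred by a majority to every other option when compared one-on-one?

No

Head-to-head results (7 voters total):
Fong vs Hale: Fong wins 4–3.
Fong vs Jones: Jones wins 5–2.
Fong vs Khan: Fong wins 6–1.
Hale vs Jones: Hale wins 4–3.
Hale vs Khan: Hale wins 7–0.
Jones vs Khan: Jones wins 5–2.
No candidate beats all others: Fong beats Hale beats Jones beats Fong, a majority cycle.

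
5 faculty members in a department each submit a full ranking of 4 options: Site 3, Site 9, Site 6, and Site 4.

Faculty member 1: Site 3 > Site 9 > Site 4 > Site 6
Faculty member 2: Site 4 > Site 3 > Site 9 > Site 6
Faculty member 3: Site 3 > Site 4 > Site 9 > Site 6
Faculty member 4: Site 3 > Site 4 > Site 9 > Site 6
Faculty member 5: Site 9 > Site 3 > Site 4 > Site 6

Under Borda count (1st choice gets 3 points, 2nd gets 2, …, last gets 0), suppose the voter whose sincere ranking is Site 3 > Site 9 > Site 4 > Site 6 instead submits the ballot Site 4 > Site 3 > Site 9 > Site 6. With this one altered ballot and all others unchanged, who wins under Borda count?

Site 3

Borda totals with the altered ballot: Site 3 12, Site 9 7, Site 6 0, Site 4 11.
The winner is unchanged: still Site 3.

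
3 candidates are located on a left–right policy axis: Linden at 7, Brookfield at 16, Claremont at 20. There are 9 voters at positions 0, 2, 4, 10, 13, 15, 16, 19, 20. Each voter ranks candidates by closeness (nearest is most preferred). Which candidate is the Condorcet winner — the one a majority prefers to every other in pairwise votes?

With single-peaked preferences on a line, the Condorcet winner is the candidate closest to the median voter.
The median voter (position 13) is closest to Brookfield at 16.
Check: Brookfield vs Claremont — voters closer to Brookfield: 7 of 9.

Brookfield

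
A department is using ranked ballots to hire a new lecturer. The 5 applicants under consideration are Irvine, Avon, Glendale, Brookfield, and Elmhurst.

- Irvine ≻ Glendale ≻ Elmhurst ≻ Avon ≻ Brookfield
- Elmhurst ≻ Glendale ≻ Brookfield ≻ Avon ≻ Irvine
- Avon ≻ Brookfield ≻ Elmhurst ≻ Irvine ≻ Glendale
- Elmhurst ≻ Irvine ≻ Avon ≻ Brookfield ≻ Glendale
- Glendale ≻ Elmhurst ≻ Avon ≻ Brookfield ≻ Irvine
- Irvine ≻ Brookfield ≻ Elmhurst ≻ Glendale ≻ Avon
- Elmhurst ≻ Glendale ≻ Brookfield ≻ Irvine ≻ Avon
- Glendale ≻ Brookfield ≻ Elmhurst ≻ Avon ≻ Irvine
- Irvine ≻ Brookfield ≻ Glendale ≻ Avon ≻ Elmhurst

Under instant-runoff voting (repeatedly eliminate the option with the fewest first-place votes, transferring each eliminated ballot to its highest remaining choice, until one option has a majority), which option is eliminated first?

Round 1: Irvine 3, Elmhurst 3, Glendale 2, Avon 1, Brookfield 0. Brookfield has the fewest and is eliminated.
Round 2: Irvine 3, Elmhurst 3, Glendale 2, Avon 1. Avon has the fewest and is eliminated.
Round 3: Elmhurst 4, Irvine 3, Glendale 2. Glendale has the fewest and is eliminated.
Round 4: Elmhurst 6, Irvine 3. Elmhurst has a majority.

Brookfield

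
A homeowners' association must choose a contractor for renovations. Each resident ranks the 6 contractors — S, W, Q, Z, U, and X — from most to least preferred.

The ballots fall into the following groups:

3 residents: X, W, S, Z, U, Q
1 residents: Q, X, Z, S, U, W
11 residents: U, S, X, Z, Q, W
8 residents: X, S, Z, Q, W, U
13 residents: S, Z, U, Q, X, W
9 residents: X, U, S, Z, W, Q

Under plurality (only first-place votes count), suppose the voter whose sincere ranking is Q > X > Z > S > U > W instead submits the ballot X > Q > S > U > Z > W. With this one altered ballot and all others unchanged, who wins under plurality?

First-place totals with the altered ballot: S 13, W 0, Q 0, Z 0, U 11, X 21.
The winner is unchanged: still X.

X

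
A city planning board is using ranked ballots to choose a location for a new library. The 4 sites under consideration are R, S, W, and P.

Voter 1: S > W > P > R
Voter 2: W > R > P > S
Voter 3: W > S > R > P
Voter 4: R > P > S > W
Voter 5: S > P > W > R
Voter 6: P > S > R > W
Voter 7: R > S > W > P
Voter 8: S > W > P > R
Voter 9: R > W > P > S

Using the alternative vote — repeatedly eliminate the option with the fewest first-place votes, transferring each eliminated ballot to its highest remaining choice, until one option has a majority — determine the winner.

S

Round 1: R 3, S 3, W 2, P 1. P has the fewest and is eliminated.
Round 2: S 4, R 3, W 2. W has the fewest and is eliminated.
Round 3: S 5, R 4. S has a majority.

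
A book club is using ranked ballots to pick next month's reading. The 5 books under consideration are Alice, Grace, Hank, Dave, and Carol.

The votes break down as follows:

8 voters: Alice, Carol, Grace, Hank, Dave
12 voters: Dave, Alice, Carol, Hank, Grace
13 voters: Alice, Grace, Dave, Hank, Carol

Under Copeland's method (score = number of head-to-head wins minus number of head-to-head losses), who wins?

Pairwise results:
  Alice vs Grace: Alice wins 33–0.
  Alice vs Hank: Alice wins 33–0.
  Alice vs Dave: Alice wins 21–12.
  Alice vs Carol: Alice wins 33–0.
  Grace vs Hank: Grace wins 21–12.
  Grace vs Dave: Grace wins 21–12.
  Grace vs Carol: Carol wins 20–13.
  Hank vs Dave: Dave wins 25–8.
  Hank vs Carol: Carol wins 20–13.
  Dave vs Carol: Dave wins 25–8.
Copeland scores (wins − losses):
  Alice: 4 − 0 = 4
  Grace: 2 − 2 = 0
  Hank: 0 − 4 = -4
  Dave: 2 − 2 = 0
  Carol: 2 − 2 = 0
Alice has the best Copeland score.

Alice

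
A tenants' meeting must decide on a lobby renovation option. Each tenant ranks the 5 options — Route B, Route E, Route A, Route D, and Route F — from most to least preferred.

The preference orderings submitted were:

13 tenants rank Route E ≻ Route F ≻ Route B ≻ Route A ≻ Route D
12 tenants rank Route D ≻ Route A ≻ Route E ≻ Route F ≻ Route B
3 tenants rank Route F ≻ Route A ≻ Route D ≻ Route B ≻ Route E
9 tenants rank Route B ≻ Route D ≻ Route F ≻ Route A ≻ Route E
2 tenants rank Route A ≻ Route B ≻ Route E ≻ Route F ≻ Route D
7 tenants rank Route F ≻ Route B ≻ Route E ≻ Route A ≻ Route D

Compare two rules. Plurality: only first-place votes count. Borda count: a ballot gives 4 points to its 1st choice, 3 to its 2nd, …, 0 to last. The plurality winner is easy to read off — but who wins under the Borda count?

Route F

Plurality first-place counts: Route B 9, Route E 13, Route A 2, Route D 12, Route F 10 → Route E.
Borda totals: Route B 92, Route E 94, Route A 82, Route D 81, Route F 111 → Route F.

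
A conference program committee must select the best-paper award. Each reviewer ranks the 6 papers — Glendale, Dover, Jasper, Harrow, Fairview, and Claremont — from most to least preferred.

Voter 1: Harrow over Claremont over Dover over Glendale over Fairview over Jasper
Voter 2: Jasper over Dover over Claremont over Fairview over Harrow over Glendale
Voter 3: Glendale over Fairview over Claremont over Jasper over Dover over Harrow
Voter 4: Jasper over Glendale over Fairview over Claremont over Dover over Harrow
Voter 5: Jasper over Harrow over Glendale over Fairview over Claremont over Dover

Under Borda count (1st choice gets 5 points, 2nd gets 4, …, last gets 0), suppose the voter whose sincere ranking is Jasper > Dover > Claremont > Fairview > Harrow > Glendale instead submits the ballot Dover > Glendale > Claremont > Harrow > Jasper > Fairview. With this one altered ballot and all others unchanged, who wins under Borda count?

Glendale

Borda totals with the altered ballot: Glendale 18, Dover 10, Jasper 13, Harrow 11, Fairview 10, Claremont 13.
The switch changes the winner from Jasper to Glendale.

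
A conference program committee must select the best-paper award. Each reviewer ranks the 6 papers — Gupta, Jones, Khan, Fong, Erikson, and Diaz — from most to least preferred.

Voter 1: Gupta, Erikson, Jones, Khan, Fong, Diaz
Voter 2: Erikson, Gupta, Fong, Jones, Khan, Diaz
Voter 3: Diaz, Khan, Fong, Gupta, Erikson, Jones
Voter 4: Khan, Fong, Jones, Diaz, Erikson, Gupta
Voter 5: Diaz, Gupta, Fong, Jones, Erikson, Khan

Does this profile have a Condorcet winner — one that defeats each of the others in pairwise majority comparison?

Head-to-head results (5 voters total):
Gupta vs Jones: Gupta wins 4–1.
Gupta vs Khan: Gupta wins 3–2.
Gupta vs Fong: Gupta wins 3–2.
Gupta vs Erikson: Gupta wins 3–2.
Gupta vs Diaz: Diaz wins 3–2.
Jones vs Khan: Jones wins 3–2.
Jones vs Fong: Fong wins 4–1.
Jones vs Erikson: Erikson wins 3–2.
Jones vs Diaz: Jones wins 3–2.
Khan vs Fong: Khan wins 3–2.
Khan vs Erikson: Erikson wins 3–2.
Khan vs Diaz: Khan wins 3–2.
Fong vs Erikson: Fong wins 3–2.
Fong vs Diaz: Fong wins 3–2.
Erikson vs Diaz: Diaz wins 3–2.
No candidate beats all others: Gupta beats Jones beats Diaz beats Gupta, a majority cycle.

No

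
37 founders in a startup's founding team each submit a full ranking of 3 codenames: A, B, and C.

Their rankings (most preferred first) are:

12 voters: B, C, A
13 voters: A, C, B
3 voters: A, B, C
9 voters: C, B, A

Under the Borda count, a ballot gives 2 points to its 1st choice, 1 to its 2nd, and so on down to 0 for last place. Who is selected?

Borda scores:
  A: 12·0 + 13·2 + 3·2 + 9·0 = 32
  B: 12·2 + 13·0 + 3·1 + 9·1 = 36
  C: 12·1 + 13·1 + 3·0 + 9·2 = 43
C has the highest total.

C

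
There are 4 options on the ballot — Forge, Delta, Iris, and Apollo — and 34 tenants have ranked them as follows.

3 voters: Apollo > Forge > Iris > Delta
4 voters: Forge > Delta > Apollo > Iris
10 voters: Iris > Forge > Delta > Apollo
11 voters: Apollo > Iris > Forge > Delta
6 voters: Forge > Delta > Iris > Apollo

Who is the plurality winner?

Apollo

First-place vote totals:
  Forge: 10
  Delta: 0
  Iris: 10
  Apollo: 14
Apollo has the most first-place votes.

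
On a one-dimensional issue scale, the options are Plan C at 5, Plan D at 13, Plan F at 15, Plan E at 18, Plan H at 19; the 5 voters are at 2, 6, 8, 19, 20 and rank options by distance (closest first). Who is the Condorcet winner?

With single-peaked preferences on a line, the Condorcet winner is the candidate closest to the median voter.
The median voter (position 8) is closest to Plan C at 5.
Check: Plan C vs Plan H — voters closer to Plan C: 3 of 5.

Plan C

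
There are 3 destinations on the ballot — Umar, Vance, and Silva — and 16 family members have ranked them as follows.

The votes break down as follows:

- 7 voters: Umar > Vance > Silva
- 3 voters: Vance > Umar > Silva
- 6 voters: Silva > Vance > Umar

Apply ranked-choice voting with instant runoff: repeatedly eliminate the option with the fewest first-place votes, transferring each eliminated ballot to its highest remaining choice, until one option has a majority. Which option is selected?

Round 1: Umar 7, Silva 6, Vance 3. Vance has the fewest and is eliminated.
Round 2: Umar 10, Silva 6. Umar has a majority.

Umar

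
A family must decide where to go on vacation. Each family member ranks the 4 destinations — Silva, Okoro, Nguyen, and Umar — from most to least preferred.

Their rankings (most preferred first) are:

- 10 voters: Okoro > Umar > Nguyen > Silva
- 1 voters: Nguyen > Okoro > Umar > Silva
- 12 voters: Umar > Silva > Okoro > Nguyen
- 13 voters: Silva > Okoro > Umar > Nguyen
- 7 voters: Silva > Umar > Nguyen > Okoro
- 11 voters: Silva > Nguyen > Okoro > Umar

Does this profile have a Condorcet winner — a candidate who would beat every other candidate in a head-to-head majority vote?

Yes

Head-to-head results (54 voters total):
Silva vs Okoro: Silva wins 43–11.
Silva vs Nguyen: Silva wins 43–11.
Silva vs Umar: Silva wins 31–23.
Okoro vs Nguyen: Okoro wins 35–19.
Okoro vs Umar: Okoro wins 35–19.
Nguyen vs Umar: Umar wins 42–12.
Silva beats each rival — Okoro (43–11), Nguyen (43–11), Umar (31–23) — so Silva is the Condorcet winner.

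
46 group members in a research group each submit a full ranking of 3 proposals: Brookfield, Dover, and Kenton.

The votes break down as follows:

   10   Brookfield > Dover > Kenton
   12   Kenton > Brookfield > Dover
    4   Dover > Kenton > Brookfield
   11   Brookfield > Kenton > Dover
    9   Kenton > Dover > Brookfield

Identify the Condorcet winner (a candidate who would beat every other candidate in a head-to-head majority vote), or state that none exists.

Head-to-head results (46 voters total):
Brookfield vs Dover: Brookfield wins 33–13.
Brookfield vs Kenton: Kenton wins 25–21.
Dover vs Kenton: Kenton wins 32–14.
Kenton beats each rival — Brookfield (25–21), Dover (32–14) — so Kenton is the Condorcet winner.

Kenton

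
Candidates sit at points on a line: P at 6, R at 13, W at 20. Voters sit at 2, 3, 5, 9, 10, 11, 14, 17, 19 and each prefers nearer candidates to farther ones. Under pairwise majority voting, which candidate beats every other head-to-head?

R

With single-peaked preferences on a line, the Condorcet winner is the candidate closest to the median voter.
The median voter (position 10) is closest to R at 13.
Check: R vs W — voters closer to R: 7 of 9.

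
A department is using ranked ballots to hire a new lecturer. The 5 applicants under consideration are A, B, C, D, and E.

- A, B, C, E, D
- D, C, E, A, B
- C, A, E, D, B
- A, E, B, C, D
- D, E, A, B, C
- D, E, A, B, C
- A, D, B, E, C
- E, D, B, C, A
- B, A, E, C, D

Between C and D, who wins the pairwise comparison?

Ballots ranking C above D: 4.
Ballots ranking D above C: 5.
D wins the head-to-head, 5–4.

D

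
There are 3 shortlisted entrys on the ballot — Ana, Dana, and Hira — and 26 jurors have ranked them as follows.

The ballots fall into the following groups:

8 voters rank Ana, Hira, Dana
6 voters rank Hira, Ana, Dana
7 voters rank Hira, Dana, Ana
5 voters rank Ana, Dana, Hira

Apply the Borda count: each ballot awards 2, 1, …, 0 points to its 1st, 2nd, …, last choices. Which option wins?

Borda scores:
  Ana: 8·2 + 6·1 + 7·0 + 5·2 = 32
  Dana: 8·0 + 6·0 + 7·1 + 5·1 = 12
  Hira: 8·1 + 6·2 + 7·2 + 5·0 = 34
Hira has the highest total.

Hira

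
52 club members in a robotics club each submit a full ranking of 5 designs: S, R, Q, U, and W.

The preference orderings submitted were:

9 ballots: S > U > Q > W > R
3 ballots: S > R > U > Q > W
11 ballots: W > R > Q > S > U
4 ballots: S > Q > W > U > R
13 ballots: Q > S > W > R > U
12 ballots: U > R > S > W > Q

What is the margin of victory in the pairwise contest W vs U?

4

Ballots ranking W above U: 11+4+13 = 28.
Ballots ranking U above W: 9+3+12 = 24.
W wins 28–24, a margin of 4.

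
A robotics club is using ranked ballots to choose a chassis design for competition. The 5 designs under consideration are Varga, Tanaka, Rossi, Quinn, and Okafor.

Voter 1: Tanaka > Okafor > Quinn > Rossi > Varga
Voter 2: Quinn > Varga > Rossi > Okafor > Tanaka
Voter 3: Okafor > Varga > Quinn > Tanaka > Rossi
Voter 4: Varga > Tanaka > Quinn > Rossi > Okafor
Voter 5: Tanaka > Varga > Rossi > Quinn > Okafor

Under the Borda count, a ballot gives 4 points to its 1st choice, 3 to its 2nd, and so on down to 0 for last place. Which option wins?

Borda scores:
  Varga: 0 + 3 + 3 + 4 + 3 = 13
  Tanaka: 4 + 0 + 1 + 3 + 4 = 12
  Rossi: 1 + 2 + 0 + 1 + 2 = 6
  Quinn: 2 + 4 + 2 + 2 + 1 = 11
  Okafor: 3 + 1 + 4 + 0 + 0 = 8
Varga has the highest total.

Varga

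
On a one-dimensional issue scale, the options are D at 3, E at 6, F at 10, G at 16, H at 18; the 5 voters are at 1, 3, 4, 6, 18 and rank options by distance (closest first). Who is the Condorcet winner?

With single-peaked preferences on a line, the Condorcet winner is the candidate closest to the median voter.
The median voter (position 4) is closest to D at 3.
Check: D vs H — voters closer to D: 4 of 5.

D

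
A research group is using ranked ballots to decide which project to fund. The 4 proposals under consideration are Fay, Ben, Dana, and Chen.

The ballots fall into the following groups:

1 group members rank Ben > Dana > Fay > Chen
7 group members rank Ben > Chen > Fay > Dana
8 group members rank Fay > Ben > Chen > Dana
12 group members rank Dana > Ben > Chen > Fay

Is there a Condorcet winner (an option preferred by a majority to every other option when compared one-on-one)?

Head-to-head results (28 voters total):
Fay vs Ben: Ben wins 20–8.
Fay vs Dana: Fay wins 15–13.
Fay vs Chen: Chen wins 19–9.
Ben vs Dana: Ben wins 16–12.
Ben vs Chen: Ben wins 28–0.
Dana vs Chen: Chen wins 15–13.
Ben beats each rival — Fay (20–8), Dana (16–12), Chen (28–0) — so Ben is the Condorcet winner.

Yes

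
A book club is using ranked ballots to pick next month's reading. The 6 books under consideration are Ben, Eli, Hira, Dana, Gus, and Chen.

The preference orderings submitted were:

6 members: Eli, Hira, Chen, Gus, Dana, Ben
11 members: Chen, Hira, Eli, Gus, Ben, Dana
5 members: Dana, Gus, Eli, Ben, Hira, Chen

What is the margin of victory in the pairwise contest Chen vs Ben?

Ballots ranking Chen above Ben: 6+11 = 17.
Ballots ranking Ben above Chen: 5.
Chen wins 17–5, a margin of 12.

12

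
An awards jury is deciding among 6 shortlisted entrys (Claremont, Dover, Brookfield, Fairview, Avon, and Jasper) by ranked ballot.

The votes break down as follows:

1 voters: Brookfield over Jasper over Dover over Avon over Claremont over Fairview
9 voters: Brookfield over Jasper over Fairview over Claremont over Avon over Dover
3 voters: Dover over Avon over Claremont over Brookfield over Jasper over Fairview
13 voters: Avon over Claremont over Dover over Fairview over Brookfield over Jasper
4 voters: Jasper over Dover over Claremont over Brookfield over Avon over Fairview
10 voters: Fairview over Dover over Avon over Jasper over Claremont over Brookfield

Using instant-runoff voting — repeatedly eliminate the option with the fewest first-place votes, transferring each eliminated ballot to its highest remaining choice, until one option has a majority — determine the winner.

Avon

Round 1: Avon 13, Brookfield 10, Fairview 10, Jasper 4, Dover 3, Claremont 0. Claremont has the fewest and is eliminated.
Round 2: Avon 13, Brookfield 10, Fairview 10, Jasper 4, Dover 3. Dover has the fewest and is eliminated.
Round 3: Avon 16, Brookfield 10, Fairview 10, Jasper 4. Jasper has the fewest and is eliminated.
Round 4: Avon 16, Brookfield 14, Fairview 10. Fairview has the fewest and is eliminated.
Round 5: Avon 26, Brookfield 14. Avon has a majority.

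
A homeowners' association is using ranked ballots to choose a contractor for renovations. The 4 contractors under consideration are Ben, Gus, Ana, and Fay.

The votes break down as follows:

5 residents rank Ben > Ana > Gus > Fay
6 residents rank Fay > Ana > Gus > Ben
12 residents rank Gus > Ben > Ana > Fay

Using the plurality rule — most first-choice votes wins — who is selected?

Gus

First-place vote totals:
  Ben: 5
  Gus: 12
  Ana: 0
  Fay: 6
Gus has the most first-place votes.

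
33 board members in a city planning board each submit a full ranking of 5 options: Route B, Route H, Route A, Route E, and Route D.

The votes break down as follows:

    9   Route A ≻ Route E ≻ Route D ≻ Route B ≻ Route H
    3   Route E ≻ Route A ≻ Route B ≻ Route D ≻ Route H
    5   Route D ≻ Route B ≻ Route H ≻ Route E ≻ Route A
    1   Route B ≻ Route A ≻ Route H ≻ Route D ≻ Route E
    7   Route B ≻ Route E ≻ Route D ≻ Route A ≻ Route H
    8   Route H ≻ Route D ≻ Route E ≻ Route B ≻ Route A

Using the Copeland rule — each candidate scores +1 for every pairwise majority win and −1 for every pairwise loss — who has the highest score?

Route E

Pairwise results:
  Route B vs Route H: Route B wins 25–8.
  Route B vs Route A: Route B wins 21–12.
  Route B vs Route E: Route E wins 20–13.
  Route B vs Route D: Route D wins 22–11.
  Route H vs Route A: Route A wins 20–13.
  Route H vs Route E: Route E wins 19–14.
  Route H vs Route D: Route D wins 24–9.
  Route A vs Route E: Route E wins 23–10.
  Route A vs Route D: Route D wins 20–13.
  Route E vs Route D: Route E wins 19–14.
Copeland scores (wins − losses):
  Route B: 2 − 2 = 0
  Route H: 0 − 4 = -4
  Route A: 1 − 3 = -2
  Route E: 4 − 0 = 4
  Route D: 3 − 1 = 2
Route E has the best Copeland score.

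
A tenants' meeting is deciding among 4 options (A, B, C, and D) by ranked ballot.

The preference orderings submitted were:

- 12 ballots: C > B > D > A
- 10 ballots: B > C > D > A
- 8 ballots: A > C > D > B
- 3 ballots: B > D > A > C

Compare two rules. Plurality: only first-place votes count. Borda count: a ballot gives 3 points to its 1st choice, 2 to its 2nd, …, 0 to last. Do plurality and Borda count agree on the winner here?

Plurality first-place counts: A 8, B 13, C 12, D 0 → B.
Borda totals: A 27, B 63, C 72, D 36 → C.
The two rules disagree: plurality picks B, Borda picks C.

No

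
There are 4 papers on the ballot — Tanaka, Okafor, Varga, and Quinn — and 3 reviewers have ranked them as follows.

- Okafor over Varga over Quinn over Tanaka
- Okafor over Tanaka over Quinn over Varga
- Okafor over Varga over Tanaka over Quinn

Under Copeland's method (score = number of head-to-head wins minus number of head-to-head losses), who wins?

Pairwise results:
  Tanaka vs Okafor: Okafor wins 3–0.
  Tanaka vs Varga: Varga wins 2–1.
  Tanaka vs Quinn: Tanaka wins 2–1.
  Okafor vs Varga: Okafor wins 3–0.
  Okafor vs Quinn: Okafor wins 3–0.
  Varga vs Quinn: Varga wins 2–1.
Copeland scores (wins − losses):
  Tanaka: 1 − 2 = -1
  Okafor: 3 − 0 = 3
  Varga: 2 − 1 = 1
  Quinn: 0 − 3 = -3
Okafor has the best Copeland score.

Okafor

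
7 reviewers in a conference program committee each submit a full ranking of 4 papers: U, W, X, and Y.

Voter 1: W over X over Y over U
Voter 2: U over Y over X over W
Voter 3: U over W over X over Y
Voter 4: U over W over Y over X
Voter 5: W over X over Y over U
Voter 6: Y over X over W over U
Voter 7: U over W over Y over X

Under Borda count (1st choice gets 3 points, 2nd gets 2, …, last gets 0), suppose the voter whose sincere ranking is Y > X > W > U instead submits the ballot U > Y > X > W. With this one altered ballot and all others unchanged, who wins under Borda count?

Borda totals with the altered ballot: U 15, W 12, X 7, Y 8.
The switch changes the winner from W to U.

U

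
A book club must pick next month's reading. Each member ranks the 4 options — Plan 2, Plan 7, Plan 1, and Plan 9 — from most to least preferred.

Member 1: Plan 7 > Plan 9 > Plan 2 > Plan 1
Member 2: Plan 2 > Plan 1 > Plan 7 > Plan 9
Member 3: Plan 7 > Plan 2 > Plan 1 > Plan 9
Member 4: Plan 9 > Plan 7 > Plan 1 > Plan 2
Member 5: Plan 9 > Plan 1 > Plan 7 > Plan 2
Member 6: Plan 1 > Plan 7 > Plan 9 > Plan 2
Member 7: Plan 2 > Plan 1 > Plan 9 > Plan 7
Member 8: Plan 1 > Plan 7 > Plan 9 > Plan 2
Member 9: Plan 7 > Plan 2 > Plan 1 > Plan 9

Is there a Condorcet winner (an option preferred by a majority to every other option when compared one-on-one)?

Head-to-head results (9 voters total):
Plan 2 vs Plan 7: Plan 7 wins 7–2.
Plan 2 vs Plan 1: Plan 2 wins 5–4.
Plan 2 vs Plan 9: Plan 9 wins 5–4.
Plan 7 vs Plan 1: Plan 1 wins 5–4.
Plan 7 vs Plan 9: Plan 7 wins 6–3.
Plan 1 vs Plan 9: Plan 1 wins 6–3.
No candidate beats all others: Plan 2 beats Plan 1 beats Plan 7 beats Plan 2, a majority cycle.

No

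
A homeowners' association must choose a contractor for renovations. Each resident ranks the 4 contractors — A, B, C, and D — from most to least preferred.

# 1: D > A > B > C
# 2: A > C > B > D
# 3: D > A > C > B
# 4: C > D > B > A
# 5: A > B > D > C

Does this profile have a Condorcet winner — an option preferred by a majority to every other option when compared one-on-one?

Yes

Head-to-head results (5 voters total):
A vs B: A wins 4–1.
A vs C: A wins 4–1.
A vs D: D wins 3–2.
B vs C: C wins 3–2.
B vs D: D wins 3–2.
C vs D: D wins 3–2.
D beats each rival — A (3–2), B (3–2), C (3–2) — so D is the Condorcet winner.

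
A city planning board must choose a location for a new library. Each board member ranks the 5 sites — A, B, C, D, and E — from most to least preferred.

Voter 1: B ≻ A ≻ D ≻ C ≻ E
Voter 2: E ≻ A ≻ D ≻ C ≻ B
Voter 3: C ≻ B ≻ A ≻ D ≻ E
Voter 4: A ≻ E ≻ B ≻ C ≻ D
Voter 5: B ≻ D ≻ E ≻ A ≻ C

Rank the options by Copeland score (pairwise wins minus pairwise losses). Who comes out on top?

Pairwise results:
  A vs B: B wins 3–2.
  A vs C: A wins 4–1.
  A vs D: A wins 4–1.
  A vs E: A wins 3–2.
  B vs C: B wins 3–2.
  B vs D: B wins 4–1.
  B vs E: B wins 3–2.
  C vs D: D wins 3–2.
  C vs E: E wins 3–2.
  D vs E: D wins 3–2.
Copeland scores (wins − losses):
  A: 3 − 1 = 2
  B: 4 − 0 = 4
  C: 0 − 4 = -4
  D: 2 − 2 = 0
  E: 1 − 3 = -2
B has the best Copeland score.

B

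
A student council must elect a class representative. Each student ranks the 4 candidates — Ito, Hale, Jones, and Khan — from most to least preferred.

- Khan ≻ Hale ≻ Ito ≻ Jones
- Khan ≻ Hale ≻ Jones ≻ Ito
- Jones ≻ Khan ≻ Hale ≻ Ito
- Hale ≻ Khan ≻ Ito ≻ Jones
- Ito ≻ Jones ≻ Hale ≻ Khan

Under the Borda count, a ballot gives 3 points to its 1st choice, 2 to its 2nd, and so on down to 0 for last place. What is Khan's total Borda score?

10

Borda scores:
  Ito: 1 + 0 + 0 + 1 + 3 = 5
  Hale: 2 + 2 + 1 + 3 + 1 = 9
  Jones: 0 + 1 + 3 + 0 + 2 = 6
  Khan: 3 + 3 + 2 + 2 + 0 = 10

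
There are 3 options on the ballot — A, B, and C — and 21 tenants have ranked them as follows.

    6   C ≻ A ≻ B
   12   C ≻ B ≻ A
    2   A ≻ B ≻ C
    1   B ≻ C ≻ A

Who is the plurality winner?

C

First-place vote totals:
  A: 2
  B: 1
  C: 18
C has the most first-place votes.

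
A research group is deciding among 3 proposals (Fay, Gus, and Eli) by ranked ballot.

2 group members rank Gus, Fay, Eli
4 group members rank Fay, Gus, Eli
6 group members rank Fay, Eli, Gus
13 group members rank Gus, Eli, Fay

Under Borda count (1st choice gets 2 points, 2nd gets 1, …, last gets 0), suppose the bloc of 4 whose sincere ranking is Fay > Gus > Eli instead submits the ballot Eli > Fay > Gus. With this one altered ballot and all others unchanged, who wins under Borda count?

Gus

Borda totals with the altered ballot: Fay 18, Gus 30, Eli 27.
The winner is unchanged: still Gus.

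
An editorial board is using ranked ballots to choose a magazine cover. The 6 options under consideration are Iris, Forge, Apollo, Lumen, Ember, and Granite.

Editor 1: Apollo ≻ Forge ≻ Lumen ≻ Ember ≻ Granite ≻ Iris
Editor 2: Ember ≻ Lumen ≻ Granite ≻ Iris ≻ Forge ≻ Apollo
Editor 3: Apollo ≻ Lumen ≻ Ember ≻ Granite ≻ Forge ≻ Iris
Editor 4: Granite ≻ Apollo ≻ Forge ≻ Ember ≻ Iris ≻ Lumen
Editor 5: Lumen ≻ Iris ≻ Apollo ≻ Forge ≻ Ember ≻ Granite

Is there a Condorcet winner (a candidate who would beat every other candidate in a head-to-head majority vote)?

Yes

Head-to-head results (5 voters total):
Iris vs Forge: Forge wins 3–2.
Iris vs Apollo: Apollo wins 3–2.
Iris vs Lumen: Lumen wins 4–1.
Iris vs Ember: Ember wins 4–1.
Iris vs Granite: Granite wins 4–1.
Forge vs Apollo: Apollo wins 4–1.
Forge vs Lumen: Lumen wins 3–2.
Forge vs Ember: Forge wins 3–2.
Forge vs Granite: Granite wins 3–2.
Apollo vs Lumen: Apollo wins 3–2.
Apollo vs Ember: Apollo wins 4–1.
Apollo vs Granite: Apollo wins 3–2.
Lumen vs Ember: Lumen wins 3–2.
Lumen vs Granite: Lumen wins 4–1.
Ember vs Granite: Ember wins 4–1.
Apollo beats each rival — Iris (3–2), Forge (4–1), Lumen (3–2), Ember (4–1), Granite (3–2) — so Apollo is the Condorcet winner.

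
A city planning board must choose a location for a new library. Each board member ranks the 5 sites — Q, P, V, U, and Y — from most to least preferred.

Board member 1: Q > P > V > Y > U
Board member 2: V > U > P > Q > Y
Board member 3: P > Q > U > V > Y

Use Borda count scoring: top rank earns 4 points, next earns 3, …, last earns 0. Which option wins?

P

Borda scores:
  Q: 4 + 1 + 3 = 8
  P: 3 + 2 + 4 = 9
  V: 2 + 4 + 1 = 7
  U: 0 + 3 + 2 = 5
  Y: 1 + 0 + 0 = 1
P has the highest total.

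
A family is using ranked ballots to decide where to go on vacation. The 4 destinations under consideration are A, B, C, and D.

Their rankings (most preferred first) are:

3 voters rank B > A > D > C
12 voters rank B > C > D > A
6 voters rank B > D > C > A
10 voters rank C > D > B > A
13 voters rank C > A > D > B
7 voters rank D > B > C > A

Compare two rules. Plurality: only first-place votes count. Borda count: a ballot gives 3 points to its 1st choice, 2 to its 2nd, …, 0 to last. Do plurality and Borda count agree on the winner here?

Plurality first-place counts: A 0, B 21, C 23, D 7 → C.
Borda totals: A 32, B 87, C 106, D 81 → C.
The two rules agree on C.

Yes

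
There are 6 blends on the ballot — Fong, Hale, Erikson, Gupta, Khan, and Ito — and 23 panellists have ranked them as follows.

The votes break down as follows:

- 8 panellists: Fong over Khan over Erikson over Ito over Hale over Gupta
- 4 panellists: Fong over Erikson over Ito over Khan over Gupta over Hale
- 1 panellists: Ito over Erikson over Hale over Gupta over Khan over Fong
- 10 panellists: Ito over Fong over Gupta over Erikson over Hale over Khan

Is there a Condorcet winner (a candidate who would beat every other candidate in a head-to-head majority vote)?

Yes

Head-to-head results (23 voters total):
Fong vs Hale: Fong wins 22–1.
Fong vs Erikson: Fong wins 22–1.
Fong vs Gupta: Fong wins 22–1.
Fong vs Khan: Fong wins 22–1.
Fong vs Ito: Fong wins 12–11.
Hale vs Erikson: Erikson wins 23–0.
Hale vs Gupta: Gupta wins 14–9.
Hale vs Khan: Khan wins 12–11.
Hale vs Ito: Ito wins 23–0.
Erikson vs Gupta: Erikson wins 13–10.
Erikson vs Khan: Erikson wins 15–8.
Erikson vs Ito: Erikson wins 12–11.
Gupta vs Khan: Khan wins 12–11.
Gupta vs Ito: Ito wins 23–0.
Khan vs Ito: Ito wins 15–8.
Fong beats each rival — Hale (22–1), Erikson (22–1), Gupta (22–1), Khan (22–1), Ito (12–11) — so Fong is the Condorcet winner.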